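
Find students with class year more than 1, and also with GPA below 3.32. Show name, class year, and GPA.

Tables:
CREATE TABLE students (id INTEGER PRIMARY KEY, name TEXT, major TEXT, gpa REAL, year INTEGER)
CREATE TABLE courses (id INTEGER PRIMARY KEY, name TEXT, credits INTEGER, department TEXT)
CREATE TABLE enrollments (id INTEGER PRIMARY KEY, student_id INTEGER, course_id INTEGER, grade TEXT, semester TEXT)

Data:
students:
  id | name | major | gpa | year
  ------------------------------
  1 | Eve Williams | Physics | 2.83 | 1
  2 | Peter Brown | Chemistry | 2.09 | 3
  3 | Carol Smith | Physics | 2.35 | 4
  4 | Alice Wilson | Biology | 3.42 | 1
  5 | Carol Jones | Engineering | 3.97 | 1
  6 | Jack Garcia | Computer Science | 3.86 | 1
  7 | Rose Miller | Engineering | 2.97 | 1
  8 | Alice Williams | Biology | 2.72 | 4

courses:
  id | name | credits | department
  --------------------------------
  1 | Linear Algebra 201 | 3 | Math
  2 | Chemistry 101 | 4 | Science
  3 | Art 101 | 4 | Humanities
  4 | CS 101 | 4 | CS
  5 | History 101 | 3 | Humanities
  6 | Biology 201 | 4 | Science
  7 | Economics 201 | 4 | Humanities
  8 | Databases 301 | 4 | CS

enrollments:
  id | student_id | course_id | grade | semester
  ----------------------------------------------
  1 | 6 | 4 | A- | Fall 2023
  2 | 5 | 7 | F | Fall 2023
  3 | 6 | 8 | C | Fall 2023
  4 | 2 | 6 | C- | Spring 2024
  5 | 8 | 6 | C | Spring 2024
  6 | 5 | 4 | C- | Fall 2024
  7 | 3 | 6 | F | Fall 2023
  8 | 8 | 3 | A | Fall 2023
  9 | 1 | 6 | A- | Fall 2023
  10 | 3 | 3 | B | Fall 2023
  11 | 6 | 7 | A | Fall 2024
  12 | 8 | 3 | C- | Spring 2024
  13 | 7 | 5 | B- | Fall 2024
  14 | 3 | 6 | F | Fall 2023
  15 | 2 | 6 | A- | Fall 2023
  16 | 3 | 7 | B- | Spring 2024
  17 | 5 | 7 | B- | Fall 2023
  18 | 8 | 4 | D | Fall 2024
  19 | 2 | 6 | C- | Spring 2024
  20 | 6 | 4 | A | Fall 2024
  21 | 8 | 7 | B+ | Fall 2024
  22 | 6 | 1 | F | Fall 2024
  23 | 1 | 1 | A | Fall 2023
SELECT name, year, gpa FROM students WHERE year > 1 AND gpa < 3.32

Execution result:
name | year | gpa
Peter Brown | 3 | 2.09
Carol Smith | 4 | 2.35
Alice Williams | 4 | 2.72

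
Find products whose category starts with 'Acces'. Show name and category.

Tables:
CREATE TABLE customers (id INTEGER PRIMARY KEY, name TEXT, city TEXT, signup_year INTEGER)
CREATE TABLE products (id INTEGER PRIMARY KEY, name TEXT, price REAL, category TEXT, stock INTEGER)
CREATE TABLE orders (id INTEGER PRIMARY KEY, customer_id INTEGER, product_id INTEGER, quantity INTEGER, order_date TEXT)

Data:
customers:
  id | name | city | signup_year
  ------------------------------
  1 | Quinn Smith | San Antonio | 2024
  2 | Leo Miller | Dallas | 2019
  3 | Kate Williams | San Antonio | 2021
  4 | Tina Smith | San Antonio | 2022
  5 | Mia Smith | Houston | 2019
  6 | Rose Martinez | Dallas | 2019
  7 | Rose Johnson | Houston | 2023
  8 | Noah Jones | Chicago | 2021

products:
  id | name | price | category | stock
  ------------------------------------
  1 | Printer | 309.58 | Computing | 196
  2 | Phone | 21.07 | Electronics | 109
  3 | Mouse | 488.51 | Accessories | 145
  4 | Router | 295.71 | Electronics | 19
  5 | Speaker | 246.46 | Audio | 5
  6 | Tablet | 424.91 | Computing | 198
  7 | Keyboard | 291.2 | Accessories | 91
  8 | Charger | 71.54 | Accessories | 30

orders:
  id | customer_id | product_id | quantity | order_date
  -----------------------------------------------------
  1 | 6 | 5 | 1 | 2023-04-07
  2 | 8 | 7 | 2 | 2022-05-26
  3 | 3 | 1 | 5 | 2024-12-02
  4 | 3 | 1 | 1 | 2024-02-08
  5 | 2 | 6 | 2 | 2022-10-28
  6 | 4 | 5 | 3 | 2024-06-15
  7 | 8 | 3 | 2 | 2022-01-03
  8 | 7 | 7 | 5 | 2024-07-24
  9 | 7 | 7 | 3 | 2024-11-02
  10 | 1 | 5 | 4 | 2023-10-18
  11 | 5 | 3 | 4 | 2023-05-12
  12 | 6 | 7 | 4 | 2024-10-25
SELECT name, category FROM products WHERE category LIKE 'Acces%'

Execution result:
name | category
Mouse | Accessories
Keyboard | Accessories
Charger | Accessories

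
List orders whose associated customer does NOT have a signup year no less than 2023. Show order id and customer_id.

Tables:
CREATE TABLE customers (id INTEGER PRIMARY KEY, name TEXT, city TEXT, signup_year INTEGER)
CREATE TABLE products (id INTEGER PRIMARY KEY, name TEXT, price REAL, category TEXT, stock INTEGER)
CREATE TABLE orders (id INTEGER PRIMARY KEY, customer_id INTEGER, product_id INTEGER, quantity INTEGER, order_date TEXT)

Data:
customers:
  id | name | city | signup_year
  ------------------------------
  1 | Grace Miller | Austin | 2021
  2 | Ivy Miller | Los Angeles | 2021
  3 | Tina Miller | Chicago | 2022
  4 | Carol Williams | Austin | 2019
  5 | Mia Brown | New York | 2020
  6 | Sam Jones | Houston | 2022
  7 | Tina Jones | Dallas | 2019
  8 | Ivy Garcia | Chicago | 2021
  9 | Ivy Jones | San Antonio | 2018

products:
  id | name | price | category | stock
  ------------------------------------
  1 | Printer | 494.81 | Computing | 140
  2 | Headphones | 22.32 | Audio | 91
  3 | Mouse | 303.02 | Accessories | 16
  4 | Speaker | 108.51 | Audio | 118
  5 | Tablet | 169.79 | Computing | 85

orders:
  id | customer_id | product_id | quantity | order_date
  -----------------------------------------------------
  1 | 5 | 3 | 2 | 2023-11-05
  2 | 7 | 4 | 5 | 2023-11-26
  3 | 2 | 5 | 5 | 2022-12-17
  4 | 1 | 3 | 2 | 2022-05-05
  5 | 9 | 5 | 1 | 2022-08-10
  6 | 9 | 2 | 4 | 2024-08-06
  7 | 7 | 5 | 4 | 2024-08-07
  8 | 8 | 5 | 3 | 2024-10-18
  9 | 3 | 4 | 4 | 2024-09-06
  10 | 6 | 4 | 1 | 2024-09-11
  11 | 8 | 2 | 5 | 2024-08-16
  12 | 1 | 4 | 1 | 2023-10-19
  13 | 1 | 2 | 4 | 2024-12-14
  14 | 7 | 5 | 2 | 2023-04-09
SELECT id, customer_id FROM orders WHERE customer_id NOT IN (SELECT id FROM customers WHERE signup_year >= 2023)

Execution result:
id | customer_id
1 | 5
2 | 7
3 | 2
4 | 1
5 | 9
6 | 9
7 | 7
8 | 8
9 | 3
10 | 6
11 | 8
12 | 1
13 | 1
14 | 7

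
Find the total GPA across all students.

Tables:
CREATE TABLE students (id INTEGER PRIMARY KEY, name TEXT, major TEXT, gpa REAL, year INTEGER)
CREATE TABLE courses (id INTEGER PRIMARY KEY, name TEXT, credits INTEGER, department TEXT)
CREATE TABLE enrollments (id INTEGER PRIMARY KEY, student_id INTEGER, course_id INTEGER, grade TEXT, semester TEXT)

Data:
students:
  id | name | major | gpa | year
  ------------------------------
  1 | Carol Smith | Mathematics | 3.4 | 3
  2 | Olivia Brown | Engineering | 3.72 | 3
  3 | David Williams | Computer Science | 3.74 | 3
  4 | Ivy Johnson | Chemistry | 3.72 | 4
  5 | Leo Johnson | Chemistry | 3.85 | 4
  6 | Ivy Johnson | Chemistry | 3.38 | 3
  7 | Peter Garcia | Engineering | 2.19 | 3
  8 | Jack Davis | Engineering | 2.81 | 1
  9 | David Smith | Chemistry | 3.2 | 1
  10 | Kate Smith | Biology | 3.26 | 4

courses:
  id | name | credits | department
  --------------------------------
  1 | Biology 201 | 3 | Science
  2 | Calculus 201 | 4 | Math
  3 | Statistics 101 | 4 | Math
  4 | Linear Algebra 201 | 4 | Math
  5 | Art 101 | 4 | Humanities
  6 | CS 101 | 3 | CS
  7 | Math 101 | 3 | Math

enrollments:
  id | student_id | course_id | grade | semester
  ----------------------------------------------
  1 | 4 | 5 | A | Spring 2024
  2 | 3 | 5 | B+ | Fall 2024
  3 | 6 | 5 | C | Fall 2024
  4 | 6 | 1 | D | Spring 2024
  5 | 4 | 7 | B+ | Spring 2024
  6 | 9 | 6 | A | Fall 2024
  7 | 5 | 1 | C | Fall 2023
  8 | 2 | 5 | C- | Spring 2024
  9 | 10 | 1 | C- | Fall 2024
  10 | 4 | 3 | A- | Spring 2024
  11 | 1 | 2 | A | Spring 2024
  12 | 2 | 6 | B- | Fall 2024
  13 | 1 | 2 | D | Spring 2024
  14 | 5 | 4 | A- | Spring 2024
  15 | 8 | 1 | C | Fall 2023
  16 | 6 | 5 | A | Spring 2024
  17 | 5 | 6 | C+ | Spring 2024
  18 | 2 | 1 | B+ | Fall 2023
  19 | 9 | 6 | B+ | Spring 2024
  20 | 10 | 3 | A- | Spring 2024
SELECT SUM(gpa) FROM students

Execution result:
33.27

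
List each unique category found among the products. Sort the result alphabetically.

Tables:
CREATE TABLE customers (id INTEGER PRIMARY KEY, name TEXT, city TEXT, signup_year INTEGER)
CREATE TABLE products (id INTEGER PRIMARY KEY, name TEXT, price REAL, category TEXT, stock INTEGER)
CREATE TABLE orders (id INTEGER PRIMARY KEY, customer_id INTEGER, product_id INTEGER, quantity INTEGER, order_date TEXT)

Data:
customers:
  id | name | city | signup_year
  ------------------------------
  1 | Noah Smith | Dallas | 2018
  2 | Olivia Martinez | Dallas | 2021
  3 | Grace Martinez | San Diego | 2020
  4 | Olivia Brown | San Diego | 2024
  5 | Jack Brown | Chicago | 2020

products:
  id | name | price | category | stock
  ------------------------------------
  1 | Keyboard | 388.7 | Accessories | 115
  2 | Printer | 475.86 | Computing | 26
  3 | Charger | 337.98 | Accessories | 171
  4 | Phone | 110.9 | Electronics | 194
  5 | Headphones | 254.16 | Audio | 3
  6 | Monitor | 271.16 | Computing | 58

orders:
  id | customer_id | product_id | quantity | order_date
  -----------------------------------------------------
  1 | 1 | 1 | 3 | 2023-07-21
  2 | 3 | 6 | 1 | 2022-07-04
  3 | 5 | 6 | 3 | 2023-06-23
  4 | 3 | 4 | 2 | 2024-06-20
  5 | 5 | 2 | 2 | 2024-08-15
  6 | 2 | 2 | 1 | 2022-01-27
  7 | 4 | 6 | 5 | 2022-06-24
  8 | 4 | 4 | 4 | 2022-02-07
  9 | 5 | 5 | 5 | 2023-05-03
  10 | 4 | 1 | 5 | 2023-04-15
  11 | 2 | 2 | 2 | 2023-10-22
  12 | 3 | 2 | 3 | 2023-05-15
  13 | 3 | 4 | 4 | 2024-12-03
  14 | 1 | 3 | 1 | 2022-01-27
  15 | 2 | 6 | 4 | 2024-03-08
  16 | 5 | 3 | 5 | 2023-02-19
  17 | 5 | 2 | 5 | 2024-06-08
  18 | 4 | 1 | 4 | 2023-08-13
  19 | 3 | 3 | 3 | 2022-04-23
SELECT DISTINCT category FROM products ORDER BY category

Execution result:
category
Accessories
Audio
Computing
Electronics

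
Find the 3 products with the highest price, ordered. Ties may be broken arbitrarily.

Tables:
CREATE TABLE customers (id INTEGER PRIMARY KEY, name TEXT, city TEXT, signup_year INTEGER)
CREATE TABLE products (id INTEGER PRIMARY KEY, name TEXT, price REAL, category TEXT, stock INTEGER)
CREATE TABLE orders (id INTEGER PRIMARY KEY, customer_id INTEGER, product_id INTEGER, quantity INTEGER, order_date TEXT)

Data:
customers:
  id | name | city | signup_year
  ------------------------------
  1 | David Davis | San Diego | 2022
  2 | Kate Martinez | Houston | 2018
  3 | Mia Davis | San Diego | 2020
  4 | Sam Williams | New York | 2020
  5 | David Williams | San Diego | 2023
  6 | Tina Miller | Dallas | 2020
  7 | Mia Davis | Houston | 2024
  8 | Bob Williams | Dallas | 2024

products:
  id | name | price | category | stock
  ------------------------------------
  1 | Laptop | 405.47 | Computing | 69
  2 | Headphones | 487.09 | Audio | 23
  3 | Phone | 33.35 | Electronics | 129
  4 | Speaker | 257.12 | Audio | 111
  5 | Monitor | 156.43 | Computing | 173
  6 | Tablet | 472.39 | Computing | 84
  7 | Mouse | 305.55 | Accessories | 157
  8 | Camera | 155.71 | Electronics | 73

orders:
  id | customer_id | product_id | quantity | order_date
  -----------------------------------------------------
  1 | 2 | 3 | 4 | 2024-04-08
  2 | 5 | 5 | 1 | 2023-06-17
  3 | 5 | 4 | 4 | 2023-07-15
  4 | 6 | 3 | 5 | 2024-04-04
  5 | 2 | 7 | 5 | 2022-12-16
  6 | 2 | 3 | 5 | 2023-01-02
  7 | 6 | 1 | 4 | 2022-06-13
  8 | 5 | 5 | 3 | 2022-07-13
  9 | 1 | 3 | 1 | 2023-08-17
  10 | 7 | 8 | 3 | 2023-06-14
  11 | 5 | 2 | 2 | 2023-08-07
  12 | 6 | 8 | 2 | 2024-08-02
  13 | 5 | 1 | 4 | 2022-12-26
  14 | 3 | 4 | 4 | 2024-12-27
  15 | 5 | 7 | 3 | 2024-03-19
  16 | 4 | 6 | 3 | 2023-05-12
SELECT name, price FROM products ORDER BY price DESC LIMIT 3

Execution result:
name | price
Headphones | 487.09
Tablet | 472.39
Laptop | 405.47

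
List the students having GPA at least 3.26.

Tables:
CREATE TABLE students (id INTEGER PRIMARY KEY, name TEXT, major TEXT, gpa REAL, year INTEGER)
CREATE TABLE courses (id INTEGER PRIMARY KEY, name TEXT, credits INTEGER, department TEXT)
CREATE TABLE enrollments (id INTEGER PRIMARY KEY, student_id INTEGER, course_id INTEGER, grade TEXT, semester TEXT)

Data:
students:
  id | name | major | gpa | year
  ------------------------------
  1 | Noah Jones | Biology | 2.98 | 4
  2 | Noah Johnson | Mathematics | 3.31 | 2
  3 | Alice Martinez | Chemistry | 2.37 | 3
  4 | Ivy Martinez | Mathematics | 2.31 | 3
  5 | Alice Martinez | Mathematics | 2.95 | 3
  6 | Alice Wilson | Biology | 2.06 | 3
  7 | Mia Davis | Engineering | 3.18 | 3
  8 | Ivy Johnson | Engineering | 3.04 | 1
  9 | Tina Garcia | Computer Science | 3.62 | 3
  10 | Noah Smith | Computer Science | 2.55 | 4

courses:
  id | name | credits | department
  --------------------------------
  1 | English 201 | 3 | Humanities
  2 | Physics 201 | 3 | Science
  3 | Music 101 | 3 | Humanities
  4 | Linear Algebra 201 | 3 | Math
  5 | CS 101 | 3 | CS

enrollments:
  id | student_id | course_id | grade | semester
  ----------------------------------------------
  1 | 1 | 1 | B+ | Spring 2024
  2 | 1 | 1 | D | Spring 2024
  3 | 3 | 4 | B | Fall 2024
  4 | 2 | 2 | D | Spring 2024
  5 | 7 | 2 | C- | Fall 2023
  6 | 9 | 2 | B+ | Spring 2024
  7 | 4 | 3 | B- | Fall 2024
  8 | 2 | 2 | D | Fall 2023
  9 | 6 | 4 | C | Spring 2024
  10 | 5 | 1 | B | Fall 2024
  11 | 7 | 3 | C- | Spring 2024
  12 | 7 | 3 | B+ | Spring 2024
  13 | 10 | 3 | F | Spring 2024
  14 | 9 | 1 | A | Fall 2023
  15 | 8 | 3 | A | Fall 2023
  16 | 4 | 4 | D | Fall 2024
SELECT name, gpa FROM students WHERE gpa >= 3.26

Execution result:
name | gpa
Noah Johnson | 3.31
Tina Garcia | 3.62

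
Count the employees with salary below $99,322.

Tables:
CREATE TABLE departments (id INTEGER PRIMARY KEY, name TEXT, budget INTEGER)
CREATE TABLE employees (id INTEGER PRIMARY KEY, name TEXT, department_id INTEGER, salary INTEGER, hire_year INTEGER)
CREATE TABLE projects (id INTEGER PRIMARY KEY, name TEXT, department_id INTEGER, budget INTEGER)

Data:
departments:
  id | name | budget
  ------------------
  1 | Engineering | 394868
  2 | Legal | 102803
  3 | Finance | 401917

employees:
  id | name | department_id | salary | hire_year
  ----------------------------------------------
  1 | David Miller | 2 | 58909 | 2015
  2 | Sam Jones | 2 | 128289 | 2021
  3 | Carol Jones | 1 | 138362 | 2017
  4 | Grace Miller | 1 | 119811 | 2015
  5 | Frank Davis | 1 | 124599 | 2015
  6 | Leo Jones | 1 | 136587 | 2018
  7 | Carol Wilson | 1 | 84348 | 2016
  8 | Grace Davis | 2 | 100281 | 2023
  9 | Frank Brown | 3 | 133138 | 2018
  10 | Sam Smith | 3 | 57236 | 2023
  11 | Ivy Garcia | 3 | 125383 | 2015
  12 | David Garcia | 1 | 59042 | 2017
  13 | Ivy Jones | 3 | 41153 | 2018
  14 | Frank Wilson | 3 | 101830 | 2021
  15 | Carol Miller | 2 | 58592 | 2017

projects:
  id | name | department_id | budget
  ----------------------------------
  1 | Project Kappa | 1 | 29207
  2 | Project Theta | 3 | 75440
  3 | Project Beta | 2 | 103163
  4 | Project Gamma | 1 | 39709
SELECT COUNT(*) FROM employees WHERE salary < 99322

Execution result:
6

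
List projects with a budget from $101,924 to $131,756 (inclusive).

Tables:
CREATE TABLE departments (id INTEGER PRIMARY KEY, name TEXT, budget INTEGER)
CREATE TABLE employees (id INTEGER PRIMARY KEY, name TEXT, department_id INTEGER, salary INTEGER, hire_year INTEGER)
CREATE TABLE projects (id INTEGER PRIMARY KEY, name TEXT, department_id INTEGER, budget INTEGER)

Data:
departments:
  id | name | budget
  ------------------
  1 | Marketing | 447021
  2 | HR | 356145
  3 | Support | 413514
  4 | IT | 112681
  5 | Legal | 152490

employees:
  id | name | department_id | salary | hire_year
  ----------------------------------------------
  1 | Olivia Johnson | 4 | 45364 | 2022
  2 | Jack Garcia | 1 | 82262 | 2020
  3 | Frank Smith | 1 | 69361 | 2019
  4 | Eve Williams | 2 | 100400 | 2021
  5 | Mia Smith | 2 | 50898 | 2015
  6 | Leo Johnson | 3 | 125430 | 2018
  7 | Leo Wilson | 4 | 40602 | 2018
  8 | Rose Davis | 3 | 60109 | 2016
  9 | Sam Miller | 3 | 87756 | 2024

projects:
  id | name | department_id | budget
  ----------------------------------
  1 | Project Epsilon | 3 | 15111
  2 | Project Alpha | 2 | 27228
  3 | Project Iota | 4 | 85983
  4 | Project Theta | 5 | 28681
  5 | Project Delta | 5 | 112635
SELECT name, budget FROM projects WHERE budget BETWEEN 101924 AND 131756

Execution result:
name | budget
Project Delta | 112635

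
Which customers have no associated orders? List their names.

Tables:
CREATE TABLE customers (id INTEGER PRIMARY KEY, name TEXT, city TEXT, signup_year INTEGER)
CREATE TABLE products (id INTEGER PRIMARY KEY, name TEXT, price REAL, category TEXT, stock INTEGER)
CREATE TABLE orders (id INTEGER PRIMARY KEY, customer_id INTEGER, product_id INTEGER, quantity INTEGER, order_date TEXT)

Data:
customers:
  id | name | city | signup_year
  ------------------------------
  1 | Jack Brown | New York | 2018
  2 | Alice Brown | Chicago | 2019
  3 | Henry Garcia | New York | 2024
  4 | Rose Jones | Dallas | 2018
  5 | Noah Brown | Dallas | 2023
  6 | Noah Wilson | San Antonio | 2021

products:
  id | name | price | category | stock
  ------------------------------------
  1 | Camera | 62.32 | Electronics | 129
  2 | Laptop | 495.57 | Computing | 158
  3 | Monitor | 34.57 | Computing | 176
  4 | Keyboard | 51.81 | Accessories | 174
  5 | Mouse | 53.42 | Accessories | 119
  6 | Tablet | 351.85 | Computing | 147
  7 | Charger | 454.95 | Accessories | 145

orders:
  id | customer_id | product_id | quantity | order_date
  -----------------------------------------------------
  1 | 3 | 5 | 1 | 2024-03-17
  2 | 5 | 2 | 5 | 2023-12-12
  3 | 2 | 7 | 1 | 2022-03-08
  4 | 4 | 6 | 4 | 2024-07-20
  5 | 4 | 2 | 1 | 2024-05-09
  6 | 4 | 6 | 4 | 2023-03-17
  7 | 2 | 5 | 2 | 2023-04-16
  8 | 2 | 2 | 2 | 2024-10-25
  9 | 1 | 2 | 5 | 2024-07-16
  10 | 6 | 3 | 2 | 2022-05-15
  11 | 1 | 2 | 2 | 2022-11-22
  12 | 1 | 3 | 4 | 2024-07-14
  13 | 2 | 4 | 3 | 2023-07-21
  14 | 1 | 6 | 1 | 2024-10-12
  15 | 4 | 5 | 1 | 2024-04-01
SELECT p.name FROM customers p LEFT JOIN orders c ON c.customer_id = p.id WHERE c.id IS NULL

Execution result:
(no rows)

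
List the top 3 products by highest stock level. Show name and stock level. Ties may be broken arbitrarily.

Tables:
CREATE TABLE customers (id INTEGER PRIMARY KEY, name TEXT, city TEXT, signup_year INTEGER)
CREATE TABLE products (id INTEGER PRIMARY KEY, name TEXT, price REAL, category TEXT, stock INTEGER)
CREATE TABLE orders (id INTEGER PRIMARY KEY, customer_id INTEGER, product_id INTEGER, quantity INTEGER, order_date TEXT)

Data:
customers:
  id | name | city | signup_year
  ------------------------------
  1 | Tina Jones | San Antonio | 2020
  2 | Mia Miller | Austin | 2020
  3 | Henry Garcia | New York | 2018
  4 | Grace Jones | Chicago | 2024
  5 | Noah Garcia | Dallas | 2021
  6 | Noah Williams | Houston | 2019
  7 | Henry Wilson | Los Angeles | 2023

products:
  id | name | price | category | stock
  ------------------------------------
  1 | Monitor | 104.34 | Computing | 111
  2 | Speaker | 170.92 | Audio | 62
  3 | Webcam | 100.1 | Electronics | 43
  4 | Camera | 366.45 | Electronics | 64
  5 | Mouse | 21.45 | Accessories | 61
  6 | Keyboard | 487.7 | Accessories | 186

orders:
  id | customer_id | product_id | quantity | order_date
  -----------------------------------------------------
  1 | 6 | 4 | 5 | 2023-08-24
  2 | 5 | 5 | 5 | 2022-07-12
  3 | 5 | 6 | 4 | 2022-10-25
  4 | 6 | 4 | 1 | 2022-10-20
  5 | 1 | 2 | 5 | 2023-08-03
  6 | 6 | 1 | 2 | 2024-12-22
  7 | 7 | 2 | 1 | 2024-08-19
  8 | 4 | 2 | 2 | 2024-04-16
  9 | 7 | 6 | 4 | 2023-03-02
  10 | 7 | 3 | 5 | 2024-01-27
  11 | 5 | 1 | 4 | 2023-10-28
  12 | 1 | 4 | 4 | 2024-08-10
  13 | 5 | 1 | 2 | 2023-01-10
SELECT name, stock FROM products ORDER BY stock DESC LIMIT 3

Execution result:
name | stock
Keyboard | 186
Monitor | 111
Camera | 64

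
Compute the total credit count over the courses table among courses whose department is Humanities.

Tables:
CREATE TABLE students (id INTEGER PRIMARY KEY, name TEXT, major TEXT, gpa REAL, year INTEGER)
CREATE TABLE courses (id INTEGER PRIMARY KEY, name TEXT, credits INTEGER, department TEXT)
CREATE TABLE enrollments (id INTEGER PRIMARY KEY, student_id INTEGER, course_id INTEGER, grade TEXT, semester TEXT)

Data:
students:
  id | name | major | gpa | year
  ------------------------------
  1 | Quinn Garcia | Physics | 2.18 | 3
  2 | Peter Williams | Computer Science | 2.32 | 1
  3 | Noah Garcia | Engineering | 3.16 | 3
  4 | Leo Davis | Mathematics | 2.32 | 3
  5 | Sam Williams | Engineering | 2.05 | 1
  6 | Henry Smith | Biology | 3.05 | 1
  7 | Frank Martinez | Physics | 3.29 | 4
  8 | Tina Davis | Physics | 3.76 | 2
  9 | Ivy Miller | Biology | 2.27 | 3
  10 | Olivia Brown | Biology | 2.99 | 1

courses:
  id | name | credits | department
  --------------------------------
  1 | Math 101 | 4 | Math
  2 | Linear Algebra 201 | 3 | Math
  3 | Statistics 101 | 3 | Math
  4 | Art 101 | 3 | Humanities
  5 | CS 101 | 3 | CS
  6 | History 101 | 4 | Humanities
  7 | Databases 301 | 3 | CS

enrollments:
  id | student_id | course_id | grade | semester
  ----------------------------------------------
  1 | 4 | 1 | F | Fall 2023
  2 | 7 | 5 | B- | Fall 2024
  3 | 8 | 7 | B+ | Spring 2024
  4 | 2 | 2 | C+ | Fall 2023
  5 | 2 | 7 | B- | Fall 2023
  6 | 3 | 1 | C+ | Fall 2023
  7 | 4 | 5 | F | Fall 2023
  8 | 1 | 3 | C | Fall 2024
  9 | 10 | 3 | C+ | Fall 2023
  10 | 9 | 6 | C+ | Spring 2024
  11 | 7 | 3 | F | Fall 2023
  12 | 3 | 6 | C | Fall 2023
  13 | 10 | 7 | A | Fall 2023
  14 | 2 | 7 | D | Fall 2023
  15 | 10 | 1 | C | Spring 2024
SELECT SUM(credits) FROM courses WHERE department = 'Humanities'

Execution result:
7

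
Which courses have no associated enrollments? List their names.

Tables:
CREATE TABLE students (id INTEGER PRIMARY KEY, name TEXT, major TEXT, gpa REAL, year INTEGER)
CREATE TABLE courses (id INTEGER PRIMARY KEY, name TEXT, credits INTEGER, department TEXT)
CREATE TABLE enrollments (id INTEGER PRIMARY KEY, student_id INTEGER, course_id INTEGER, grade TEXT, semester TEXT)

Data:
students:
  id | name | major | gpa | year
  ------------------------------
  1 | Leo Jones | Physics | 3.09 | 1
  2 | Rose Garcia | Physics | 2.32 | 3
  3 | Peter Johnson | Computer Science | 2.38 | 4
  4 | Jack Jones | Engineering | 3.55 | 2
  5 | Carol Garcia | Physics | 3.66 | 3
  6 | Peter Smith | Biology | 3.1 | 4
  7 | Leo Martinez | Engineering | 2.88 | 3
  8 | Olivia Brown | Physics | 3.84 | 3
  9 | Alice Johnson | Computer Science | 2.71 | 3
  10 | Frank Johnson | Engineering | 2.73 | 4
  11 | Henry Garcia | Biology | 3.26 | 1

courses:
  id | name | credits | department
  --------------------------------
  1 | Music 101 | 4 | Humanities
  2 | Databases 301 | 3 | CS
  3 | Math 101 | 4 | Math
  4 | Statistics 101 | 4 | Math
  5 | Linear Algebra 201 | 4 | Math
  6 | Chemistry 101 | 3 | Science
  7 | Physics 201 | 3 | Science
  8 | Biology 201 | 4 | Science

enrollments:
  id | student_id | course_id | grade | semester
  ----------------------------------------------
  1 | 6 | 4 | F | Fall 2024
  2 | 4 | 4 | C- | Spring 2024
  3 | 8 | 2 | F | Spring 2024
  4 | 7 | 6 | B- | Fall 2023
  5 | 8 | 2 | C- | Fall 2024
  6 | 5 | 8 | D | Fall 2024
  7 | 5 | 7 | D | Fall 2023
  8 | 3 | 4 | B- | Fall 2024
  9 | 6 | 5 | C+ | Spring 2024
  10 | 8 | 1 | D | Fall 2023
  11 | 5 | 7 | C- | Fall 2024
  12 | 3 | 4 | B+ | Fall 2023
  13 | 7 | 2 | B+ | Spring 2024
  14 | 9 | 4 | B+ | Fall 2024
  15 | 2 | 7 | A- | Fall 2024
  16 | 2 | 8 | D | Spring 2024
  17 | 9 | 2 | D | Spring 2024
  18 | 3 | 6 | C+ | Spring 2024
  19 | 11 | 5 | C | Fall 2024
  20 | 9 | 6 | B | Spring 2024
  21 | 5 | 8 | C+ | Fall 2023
SELECT p.name FROM courses p LEFT JOIN enrollments c ON c.course_id = p.id WHERE c.id IS NULL

Execution result:
Math 101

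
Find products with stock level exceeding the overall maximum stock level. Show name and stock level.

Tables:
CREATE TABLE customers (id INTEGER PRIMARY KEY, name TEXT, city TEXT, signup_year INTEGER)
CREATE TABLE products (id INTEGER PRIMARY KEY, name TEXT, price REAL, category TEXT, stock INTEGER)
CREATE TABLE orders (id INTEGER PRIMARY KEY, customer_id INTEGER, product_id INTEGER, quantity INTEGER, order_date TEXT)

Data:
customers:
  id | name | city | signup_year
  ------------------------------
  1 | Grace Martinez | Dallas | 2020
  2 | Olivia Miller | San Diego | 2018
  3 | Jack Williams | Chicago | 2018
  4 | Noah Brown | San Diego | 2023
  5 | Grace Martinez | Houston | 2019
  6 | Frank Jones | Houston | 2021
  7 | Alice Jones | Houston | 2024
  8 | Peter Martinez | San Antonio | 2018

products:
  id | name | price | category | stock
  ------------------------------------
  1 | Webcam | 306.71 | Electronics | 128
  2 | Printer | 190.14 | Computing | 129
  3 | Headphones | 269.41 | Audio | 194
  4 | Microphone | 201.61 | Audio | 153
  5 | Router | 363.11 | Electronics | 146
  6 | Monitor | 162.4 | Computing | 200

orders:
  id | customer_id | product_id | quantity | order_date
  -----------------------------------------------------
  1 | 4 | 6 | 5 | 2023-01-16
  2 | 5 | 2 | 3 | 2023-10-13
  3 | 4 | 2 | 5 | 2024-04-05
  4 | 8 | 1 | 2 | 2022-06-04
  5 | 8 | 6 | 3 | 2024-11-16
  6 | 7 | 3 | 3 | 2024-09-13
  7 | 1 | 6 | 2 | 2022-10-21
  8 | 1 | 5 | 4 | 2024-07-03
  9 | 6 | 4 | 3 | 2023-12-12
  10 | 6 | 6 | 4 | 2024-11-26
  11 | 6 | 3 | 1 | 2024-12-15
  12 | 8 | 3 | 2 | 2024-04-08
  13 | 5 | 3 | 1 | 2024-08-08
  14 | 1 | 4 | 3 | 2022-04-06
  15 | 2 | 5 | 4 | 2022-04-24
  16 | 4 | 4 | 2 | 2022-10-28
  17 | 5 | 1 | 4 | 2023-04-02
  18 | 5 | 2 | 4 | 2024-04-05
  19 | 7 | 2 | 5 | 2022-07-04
SELECT name, stock FROM products WHERE stock > (SELECT MAX(stock) FROM products)

Execution result:
(no rows)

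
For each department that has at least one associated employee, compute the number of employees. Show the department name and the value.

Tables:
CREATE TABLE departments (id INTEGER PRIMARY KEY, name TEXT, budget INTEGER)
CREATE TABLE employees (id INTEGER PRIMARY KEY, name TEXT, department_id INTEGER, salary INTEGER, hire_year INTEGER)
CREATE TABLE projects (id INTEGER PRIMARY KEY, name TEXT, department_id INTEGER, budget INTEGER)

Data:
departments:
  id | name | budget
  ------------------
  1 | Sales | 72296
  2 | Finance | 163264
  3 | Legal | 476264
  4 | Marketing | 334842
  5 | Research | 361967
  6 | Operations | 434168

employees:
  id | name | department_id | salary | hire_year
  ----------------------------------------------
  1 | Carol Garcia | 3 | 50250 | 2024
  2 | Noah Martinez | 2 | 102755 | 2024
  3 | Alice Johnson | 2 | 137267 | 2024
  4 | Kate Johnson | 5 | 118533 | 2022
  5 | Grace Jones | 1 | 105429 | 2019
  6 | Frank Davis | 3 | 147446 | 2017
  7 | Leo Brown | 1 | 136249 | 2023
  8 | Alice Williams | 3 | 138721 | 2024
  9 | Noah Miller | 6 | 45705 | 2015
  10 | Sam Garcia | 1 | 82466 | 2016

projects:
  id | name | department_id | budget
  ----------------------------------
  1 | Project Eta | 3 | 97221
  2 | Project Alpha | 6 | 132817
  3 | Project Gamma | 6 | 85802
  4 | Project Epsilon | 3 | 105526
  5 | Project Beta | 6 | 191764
SELECT p.name, COUNT(*) AS n FROM employees c JOIN departments p ON c.department_id = p.id GROUP BY p.id, p.name

Execution result:
name | n
Sales | 3
Finance | 2
Legal | 3
Research | 1
Operations | 1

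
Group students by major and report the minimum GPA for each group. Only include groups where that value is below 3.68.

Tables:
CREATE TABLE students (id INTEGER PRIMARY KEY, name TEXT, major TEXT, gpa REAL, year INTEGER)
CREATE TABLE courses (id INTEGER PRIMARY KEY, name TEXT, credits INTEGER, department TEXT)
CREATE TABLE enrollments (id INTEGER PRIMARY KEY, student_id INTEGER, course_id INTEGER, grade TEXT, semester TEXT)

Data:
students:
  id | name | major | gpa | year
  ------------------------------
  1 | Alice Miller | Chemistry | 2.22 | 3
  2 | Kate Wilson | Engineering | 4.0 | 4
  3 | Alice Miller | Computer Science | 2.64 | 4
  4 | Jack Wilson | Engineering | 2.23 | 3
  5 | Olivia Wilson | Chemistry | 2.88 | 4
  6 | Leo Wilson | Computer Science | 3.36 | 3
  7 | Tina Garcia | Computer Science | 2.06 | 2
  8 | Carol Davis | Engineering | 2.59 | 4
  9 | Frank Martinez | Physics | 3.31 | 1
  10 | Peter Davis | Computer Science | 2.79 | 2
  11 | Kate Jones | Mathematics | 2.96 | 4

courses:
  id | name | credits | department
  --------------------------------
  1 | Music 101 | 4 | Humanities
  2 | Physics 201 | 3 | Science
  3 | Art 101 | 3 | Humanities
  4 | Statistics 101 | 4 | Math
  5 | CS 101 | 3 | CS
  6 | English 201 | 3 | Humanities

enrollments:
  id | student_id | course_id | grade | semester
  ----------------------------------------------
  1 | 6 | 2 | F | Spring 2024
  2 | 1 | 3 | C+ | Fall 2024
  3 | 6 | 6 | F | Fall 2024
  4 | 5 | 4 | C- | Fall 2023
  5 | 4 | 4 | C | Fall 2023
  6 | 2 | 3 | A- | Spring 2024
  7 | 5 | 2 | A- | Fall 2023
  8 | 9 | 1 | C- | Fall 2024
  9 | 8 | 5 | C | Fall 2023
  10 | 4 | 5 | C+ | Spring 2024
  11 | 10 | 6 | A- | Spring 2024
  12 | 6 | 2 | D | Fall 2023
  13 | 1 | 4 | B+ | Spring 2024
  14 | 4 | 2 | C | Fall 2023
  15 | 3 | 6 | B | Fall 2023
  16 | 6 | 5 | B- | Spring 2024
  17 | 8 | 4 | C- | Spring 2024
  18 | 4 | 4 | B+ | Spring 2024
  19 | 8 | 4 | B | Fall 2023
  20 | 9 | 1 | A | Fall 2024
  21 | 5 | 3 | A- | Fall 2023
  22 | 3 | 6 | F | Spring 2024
SELECT major, MIN(gpa) AS min_gpa FROM students GROUP BY major HAVING MIN(gpa) < 3.68

Execution result:
major | min_gpa
Chemistry | 2.22
Computer Science | 2.06
Engineering | 2.23
Mathematics | 2.96
Physics | 3.31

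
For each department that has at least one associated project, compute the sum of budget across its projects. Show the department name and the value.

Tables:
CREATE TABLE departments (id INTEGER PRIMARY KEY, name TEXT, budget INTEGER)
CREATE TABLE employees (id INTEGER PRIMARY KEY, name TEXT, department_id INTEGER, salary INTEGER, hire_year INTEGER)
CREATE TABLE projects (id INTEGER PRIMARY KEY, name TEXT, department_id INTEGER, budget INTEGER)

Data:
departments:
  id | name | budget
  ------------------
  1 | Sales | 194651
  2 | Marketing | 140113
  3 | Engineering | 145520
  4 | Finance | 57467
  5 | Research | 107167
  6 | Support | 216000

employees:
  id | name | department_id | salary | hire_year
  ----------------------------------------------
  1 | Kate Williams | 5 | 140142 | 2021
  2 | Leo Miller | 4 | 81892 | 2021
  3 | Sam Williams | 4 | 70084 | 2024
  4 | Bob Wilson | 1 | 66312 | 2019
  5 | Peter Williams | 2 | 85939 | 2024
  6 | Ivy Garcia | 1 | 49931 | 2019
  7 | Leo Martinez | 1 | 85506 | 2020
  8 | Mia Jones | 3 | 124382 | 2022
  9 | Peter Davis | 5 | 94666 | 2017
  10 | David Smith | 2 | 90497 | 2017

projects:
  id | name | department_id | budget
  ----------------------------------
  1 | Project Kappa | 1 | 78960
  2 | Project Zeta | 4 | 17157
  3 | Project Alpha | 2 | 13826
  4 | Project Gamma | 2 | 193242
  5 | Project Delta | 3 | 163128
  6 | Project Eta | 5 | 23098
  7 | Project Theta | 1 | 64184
SELECT p.name, SUM(c.budget) AS sum_budget FROM projects c JOIN departments p ON c.department_id = p.id GROUP BY p.id, p.name

Execution result:
name | sum_budget
Sales | 143144
Marketing | 207068
Engineering | 163128
Finance | 17157
Research | 23098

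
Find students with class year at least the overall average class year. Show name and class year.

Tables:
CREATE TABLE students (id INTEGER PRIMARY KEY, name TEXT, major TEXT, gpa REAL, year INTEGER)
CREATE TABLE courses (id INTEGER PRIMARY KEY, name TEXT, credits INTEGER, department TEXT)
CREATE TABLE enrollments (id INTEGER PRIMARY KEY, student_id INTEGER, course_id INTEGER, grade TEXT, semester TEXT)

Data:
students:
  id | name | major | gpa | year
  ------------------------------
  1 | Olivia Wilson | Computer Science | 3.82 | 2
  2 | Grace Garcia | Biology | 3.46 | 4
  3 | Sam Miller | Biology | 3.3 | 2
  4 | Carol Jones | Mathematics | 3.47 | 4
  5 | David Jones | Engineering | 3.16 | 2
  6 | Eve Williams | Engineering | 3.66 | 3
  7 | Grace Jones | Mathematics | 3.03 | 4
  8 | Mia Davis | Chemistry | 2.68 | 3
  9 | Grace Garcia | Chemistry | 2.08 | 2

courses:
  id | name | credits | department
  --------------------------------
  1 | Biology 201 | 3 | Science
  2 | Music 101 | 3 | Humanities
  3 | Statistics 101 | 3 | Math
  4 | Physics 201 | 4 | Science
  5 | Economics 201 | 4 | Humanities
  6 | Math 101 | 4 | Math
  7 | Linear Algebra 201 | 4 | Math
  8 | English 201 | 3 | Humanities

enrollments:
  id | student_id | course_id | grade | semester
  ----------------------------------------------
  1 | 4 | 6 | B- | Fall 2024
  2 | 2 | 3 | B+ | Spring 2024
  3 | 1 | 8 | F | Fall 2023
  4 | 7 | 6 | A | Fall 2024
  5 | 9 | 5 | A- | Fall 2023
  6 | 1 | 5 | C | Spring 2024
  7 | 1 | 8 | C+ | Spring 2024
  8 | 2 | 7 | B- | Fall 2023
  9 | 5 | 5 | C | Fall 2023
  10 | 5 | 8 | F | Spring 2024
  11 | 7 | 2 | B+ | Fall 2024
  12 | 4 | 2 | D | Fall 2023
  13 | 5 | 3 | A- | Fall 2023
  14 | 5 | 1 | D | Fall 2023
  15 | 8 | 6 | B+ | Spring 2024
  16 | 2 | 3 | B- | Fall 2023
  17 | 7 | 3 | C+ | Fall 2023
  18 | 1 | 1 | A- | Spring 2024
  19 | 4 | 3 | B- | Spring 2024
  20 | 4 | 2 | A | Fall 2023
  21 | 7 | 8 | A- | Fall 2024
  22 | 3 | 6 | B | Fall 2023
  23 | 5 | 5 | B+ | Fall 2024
SELECT name, year FROM students WHERE year >= (SELECT AVG(year) FROM students)

Execution result:
name | year
Grace Garcia | 4
Carol Jones | 4
Eve Williams | 3
Grace Jones | 4
Mia Davis | 3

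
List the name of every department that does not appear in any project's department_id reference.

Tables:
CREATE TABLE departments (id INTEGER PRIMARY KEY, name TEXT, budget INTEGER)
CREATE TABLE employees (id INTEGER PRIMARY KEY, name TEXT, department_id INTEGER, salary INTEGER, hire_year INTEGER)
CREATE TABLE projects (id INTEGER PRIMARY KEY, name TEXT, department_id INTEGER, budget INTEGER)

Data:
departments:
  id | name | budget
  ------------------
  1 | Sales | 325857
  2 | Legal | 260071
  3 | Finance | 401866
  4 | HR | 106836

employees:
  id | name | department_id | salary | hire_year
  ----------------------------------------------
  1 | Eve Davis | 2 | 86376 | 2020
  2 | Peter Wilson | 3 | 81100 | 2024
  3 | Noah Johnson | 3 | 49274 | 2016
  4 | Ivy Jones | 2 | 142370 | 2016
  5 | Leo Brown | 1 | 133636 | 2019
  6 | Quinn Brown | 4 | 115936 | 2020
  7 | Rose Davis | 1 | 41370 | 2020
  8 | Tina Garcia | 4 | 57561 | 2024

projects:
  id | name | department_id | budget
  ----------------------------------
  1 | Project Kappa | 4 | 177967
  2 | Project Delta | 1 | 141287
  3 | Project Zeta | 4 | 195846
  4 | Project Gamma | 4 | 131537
SELECT p.name FROM departments p LEFT JOIN projects c ON c.department_id = p.id WHERE c.id IS NULL

Execution result:
name
Legal
Finance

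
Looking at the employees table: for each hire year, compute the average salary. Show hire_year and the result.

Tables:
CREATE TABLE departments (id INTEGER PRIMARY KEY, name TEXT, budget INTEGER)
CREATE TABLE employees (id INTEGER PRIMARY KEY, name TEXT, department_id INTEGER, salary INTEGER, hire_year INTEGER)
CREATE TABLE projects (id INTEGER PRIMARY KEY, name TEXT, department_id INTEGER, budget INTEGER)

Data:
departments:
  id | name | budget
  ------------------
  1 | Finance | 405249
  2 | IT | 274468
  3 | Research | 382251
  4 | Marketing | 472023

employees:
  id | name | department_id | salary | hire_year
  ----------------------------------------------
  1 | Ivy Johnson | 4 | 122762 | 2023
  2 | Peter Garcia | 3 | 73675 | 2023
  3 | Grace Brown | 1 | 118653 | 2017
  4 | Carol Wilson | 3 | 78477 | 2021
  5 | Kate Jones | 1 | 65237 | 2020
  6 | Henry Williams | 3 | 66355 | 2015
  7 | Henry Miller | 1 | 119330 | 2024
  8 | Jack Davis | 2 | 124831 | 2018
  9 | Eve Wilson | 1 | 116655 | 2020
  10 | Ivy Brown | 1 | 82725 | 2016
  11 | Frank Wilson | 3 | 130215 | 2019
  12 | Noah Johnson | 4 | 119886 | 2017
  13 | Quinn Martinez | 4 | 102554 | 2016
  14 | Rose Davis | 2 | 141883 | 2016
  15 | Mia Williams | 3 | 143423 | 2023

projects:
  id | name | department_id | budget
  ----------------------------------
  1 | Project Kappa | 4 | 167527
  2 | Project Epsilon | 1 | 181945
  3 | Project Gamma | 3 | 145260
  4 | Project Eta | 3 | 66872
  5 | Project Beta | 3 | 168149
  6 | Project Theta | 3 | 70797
SELECT hire_year, AVG(salary) AS avg_salary FROM employees GROUP BY hire_year

Execution result:
hire_year | avg_salary
2015 | 66355.00
2016 | 109054.00
2017 | 119269.50
2018 | 124831.00
2019 | 130215.00
2020 | 90946.00
2021 | 78477.00
2023 | 113286.67
2024 | 119330.00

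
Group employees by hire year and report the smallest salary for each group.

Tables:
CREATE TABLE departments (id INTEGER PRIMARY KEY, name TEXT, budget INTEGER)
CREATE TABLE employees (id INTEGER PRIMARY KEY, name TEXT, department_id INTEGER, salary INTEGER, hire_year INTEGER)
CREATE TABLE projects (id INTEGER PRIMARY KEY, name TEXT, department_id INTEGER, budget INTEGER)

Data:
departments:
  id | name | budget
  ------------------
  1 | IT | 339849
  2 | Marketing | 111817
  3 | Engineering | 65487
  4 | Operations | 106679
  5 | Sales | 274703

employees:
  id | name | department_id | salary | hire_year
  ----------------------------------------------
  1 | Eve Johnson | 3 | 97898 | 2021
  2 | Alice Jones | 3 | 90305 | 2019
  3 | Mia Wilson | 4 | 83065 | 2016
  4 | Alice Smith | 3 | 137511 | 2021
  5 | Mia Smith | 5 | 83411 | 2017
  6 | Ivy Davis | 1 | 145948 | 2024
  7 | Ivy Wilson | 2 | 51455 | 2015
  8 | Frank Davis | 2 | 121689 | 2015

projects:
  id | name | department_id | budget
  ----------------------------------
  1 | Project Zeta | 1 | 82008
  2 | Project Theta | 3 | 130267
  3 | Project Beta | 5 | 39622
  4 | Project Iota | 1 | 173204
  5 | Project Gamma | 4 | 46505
SELECT hire_year, MIN(salary) AS min_salary FROM employees GROUP BY hire_year

Execution result:
hire_year | min_salary
2015 | 51455
2016 | 83065
2017 | 83411
2019 | 90305
2021 | 97898
2024 | 145948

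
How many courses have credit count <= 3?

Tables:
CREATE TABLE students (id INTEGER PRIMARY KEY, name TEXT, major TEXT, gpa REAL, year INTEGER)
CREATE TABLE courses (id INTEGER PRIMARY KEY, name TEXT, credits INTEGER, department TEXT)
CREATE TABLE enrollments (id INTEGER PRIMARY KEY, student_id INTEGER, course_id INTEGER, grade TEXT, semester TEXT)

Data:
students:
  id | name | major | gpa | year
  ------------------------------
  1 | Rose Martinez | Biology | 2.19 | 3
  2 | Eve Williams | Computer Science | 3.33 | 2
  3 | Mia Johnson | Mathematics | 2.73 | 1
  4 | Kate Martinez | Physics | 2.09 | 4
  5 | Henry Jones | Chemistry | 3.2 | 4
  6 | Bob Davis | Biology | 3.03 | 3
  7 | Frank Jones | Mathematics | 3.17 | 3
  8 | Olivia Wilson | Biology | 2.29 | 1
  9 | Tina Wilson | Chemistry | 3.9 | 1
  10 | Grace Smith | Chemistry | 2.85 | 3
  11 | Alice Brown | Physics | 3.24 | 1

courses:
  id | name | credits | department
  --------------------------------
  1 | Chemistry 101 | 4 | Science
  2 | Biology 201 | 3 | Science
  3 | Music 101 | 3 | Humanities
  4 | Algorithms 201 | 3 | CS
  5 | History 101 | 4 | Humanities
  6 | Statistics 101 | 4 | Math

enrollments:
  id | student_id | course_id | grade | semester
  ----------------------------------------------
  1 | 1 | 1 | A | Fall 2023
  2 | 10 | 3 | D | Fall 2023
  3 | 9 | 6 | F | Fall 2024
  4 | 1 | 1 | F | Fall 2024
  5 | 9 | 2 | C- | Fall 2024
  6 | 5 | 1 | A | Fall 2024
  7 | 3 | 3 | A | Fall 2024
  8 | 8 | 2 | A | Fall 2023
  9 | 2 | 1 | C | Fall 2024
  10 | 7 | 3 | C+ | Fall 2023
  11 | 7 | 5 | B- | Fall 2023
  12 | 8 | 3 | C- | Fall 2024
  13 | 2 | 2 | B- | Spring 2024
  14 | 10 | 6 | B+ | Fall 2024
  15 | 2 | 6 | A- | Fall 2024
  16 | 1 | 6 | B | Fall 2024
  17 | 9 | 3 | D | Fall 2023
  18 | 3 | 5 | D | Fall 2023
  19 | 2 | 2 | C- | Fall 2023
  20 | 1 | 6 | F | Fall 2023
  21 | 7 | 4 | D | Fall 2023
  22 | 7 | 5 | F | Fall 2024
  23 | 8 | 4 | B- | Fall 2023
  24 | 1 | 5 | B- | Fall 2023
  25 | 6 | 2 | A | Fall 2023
SELECT COUNT(*) FROM courses WHERE credits <= 3

Execution result:
3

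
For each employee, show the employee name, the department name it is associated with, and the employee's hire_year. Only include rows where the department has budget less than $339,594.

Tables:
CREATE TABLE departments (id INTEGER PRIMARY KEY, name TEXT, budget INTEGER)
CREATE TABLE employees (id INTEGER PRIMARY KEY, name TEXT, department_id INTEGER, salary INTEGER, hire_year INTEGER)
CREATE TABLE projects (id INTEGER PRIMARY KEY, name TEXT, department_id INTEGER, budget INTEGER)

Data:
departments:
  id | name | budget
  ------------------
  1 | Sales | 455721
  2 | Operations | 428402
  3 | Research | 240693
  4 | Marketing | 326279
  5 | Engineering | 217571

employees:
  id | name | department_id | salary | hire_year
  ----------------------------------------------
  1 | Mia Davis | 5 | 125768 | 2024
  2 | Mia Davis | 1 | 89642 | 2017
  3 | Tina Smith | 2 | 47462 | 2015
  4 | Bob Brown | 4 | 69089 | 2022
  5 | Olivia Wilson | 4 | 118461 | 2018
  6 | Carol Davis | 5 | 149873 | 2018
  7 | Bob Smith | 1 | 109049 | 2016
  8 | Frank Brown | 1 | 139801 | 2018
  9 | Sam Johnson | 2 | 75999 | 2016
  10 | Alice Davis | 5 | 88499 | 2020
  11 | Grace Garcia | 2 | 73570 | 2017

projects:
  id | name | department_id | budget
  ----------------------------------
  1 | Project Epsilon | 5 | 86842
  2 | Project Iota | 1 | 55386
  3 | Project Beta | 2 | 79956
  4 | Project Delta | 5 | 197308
SELECT c.name, p.name AS department, c.hire_year FROM employees c JOIN departments p ON c.department_id = p.id WHERE p.budget < 339594

Execution result:
name | department | hire_year
Mia Davis | Engineering | 2024
Bob Brown | Marketing | 2022
Olivia Wilson | Marketing | 2018
Carol Davis | Engineering | 2018
Alice Davis | Engineering | 2020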